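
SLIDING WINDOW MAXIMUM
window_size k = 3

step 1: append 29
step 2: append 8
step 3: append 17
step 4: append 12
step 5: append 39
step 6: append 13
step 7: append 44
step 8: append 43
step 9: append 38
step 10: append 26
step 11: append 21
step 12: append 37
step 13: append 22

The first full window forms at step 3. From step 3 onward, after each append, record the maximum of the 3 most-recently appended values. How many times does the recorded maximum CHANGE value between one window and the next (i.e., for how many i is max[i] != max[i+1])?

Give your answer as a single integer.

Answer: 6

Derivation:
step 1: append 29 -> window=[29] (not full yet)
step 2: append 8 -> window=[29, 8] (not full yet)
step 3: append 17 -> window=[29, 8, 17] -> max=29
step 4: append 12 -> window=[8, 17, 12] -> max=17
step 5: append 39 -> window=[17, 12, 39] -> max=39
step 6: append 13 -> window=[12, 39, 13] -> max=39
step 7: append 44 -> window=[39, 13, 44] -> max=44
step 8: append 43 -> window=[13, 44, 43] -> max=44
step 9: append 38 -> window=[44, 43, 38] -> max=44
step 10: append 26 -> window=[43, 38, 26] -> max=43
step 11: append 21 -> window=[38, 26, 21] -> max=38
step 12: append 37 -> window=[26, 21, 37] -> max=37
step 13: append 22 -> window=[21, 37, 22] -> max=37
Recorded maximums: 29 17 39 39 44 44 44 43 38 37 37
Changes between consecutive maximums: 6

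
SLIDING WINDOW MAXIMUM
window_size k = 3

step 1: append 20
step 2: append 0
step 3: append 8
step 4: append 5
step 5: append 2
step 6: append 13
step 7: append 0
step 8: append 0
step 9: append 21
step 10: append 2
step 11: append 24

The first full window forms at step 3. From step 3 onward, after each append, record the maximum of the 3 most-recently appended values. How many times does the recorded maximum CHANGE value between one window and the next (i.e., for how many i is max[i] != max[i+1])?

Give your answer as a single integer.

step 1: append 20 -> window=[20] (not full yet)
step 2: append 0 -> window=[20, 0] (not full yet)
step 3: append 8 -> window=[20, 0, 8] -> max=20
step 4: append 5 -> window=[0, 8, 5] -> max=8
step 5: append 2 -> window=[8, 5, 2] -> max=8
step 6: append 13 -> window=[5, 2, 13] -> max=13
step 7: append 0 -> window=[2, 13, 0] -> max=13
step 8: append 0 -> window=[13, 0, 0] -> max=13
step 9: append 21 -> window=[0, 0, 21] -> max=21
step 10: append 2 -> window=[0, 21, 2] -> max=21
step 11: append 24 -> window=[21, 2, 24] -> max=24
Recorded maximums: 20 8 8 13 13 13 21 21 24
Changes between consecutive maximums: 4

Answer: 4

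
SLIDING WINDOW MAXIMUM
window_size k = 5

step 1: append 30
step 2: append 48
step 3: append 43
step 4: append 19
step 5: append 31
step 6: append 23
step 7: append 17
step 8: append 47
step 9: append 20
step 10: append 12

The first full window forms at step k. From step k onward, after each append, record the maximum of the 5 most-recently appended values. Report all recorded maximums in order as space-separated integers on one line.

step 1: append 30 -> window=[30] (not full yet)
step 2: append 48 -> window=[30, 48] (not full yet)
step 3: append 43 -> window=[30, 48, 43] (not full yet)
step 4: append 19 -> window=[30, 48, 43, 19] (not full yet)
step 5: append 31 -> window=[30, 48, 43, 19, 31] -> max=48
step 6: append 23 -> window=[48, 43, 19, 31, 23] -> max=48
step 7: append 17 -> window=[43, 19, 31, 23, 17] -> max=43
step 8: append 47 -> window=[19, 31, 23, 17, 47] -> max=47
step 9: append 20 -> window=[31, 23, 17, 47, 20] -> max=47
step 10: append 12 -> window=[23, 17, 47, 20, 12] -> max=47

Answer: 48 48 43 47 47 47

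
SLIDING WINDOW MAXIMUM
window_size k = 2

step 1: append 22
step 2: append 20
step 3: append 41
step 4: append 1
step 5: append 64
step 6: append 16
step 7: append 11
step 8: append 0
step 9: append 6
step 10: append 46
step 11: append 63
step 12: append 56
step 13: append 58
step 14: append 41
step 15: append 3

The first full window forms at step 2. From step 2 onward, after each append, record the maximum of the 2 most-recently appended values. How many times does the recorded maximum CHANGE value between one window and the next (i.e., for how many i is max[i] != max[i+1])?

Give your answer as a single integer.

Answer: 9

Derivation:
step 1: append 22 -> window=[22] (not full yet)
step 2: append 20 -> window=[22, 20] -> max=22
step 3: append 41 -> window=[20, 41] -> max=41
step 4: append 1 -> window=[41, 1] -> max=41
step 5: append 64 -> window=[1, 64] -> max=64
step 6: append 16 -> window=[64, 16] -> max=64
step 7: append 11 -> window=[16, 11] -> max=16
step 8: append 0 -> window=[11, 0] -> max=11
step 9: append 6 -> window=[0, 6] -> max=6
step 10: append 46 -> window=[6, 46] -> max=46
step 11: append 63 -> window=[46, 63] -> max=63
step 12: append 56 -> window=[63, 56] -> max=63
step 13: append 58 -> window=[56, 58] -> max=58
step 14: append 41 -> window=[58, 41] -> max=58
step 15: append 3 -> window=[41, 3] -> max=41
Recorded maximums: 22 41 41 64 64 16 11 6 46 63 63 58 58 41
Changes between consecutive maximums: 9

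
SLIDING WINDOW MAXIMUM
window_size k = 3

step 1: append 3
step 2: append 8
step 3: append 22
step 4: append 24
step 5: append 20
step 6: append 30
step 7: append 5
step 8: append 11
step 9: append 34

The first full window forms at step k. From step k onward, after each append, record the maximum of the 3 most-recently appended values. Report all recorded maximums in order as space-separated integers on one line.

step 1: append 3 -> window=[3] (not full yet)
step 2: append 8 -> window=[3, 8] (not full yet)
step 3: append 22 -> window=[3, 8, 22] -> max=22
step 4: append 24 -> window=[8, 22, 24] -> max=24
step 5: append 20 -> window=[22, 24, 20] -> max=24
step 6: append 30 -> window=[24, 20, 30] -> max=30
step 7: append 5 -> window=[20, 30, 5] -> max=30
step 8: append 11 -> window=[30, 5, 11] -> max=30
step 9: append 34 -> window=[5, 11, 34] -> max=34

Answer: 22 24 24 30 30 30 34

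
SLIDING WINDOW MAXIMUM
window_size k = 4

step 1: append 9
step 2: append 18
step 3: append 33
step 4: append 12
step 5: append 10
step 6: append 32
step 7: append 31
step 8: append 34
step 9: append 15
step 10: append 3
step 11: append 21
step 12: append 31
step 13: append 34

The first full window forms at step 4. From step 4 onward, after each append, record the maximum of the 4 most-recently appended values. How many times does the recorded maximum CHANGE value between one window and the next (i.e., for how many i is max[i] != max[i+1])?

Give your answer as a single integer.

Answer: 4

Derivation:
step 1: append 9 -> window=[9] (not full yet)
step 2: append 18 -> window=[9, 18] (not full yet)
step 3: append 33 -> window=[9, 18, 33] (not full yet)
step 4: append 12 -> window=[9, 18, 33, 12] -> max=33
step 5: append 10 -> window=[18, 33, 12, 10] -> max=33
step 6: append 32 -> window=[33, 12, 10, 32] -> max=33
step 7: append 31 -> window=[12, 10, 32, 31] -> max=32
step 8: append 34 -> window=[10, 32, 31, 34] -> max=34
step 9: append 15 -> window=[32, 31, 34, 15] -> max=34
step 10: append 3 -> window=[31, 34, 15, 3] -> max=34
step 11: append 21 -> window=[34, 15, 3, 21] -> max=34
step 12: append 31 -> window=[15, 3, 21, 31] -> max=31
step 13: append 34 -> window=[3, 21, 31, 34] -> max=34
Recorded maximums: 33 33 33 32 34 34 34 34 31 34
Changes between consecutive maximums: 4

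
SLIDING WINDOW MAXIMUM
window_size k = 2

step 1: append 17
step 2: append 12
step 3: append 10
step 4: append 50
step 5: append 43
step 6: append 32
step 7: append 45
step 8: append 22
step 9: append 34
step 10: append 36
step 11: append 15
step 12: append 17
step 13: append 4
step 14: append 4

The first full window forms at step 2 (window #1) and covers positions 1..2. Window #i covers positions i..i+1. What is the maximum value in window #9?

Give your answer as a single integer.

Answer: 36

Derivation:
step 1: append 17 -> window=[17] (not full yet)
step 2: append 12 -> window=[17, 12] -> max=17
step 3: append 10 -> window=[12, 10] -> max=12
step 4: append 50 -> window=[10, 50] -> max=50
step 5: append 43 -> window=[50, 43] -> max=50
step 6: append 32 -> window=[43, 32] -> max=43
step 7: append 45 -> window=[32, 45] -> max=45
step 8: append 22 -> window=[45, 22] -> max=45
step 9: append 34 -> window=[22, 34] -> max=34
step 10: append 36 -> window=[34, 36] -> max=36
Window #9 max = 36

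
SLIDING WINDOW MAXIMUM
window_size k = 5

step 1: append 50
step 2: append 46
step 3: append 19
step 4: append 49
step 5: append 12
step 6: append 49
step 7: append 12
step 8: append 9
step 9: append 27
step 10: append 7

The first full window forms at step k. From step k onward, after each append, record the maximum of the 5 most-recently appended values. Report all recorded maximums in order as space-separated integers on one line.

Answer: 50 49 49 49 49 49

Derivation:
step 1: append 50 -> window=[50] (not full yet)
step 2: append 46 -> window=[50, 46] (not full yet)
step 3: append 19 -> window=[50, 46, 19] (not full yet)
step 4: append 49 -> window=[50, 46, 19, 49] (not full yet)
step 5: append 12 -> window=[50, 46, 19, 49, 12] -> max=50
step 6: append 49 -> window=[46, 19, 49, 12, 49] -> max=49
step 7: append 12 -> window=[19, 49, 12, 49, 12] -> max=49
step 8: append 9 -> window=[49, 12, 49, 12, 9] -> max=49
step 9: append 27 -> window=[12, 49, 12, 9, 27] -> max=49
step 10: append 7 -> window=[49, 12, 9, 27, 7] -> max=49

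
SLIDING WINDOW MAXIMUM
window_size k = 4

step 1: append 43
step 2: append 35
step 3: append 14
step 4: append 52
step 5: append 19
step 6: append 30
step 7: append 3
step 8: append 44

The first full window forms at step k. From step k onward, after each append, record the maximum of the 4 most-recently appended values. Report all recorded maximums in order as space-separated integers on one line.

step 1: append 43 -> window=[43] (not full yet)
step 2: append 35 -> window=[43, 35] (not full yet)
step 3: append 14 -> window=[43, 35, 14] (not full yet)
step 4: append 52 -> window=[43, 35, 14, 52] -> max=52
step 5: append 19 -> window=[35, 14, 52, 19] -> max=52
step 6: append 30 -> window=[14, 52, 19, 30] -> max=52
step 7: append 3 -> window=[52, 19, 30, 3] -> max=52
step 8: append 44 -> window=[19, 30, 3, 44] -> max=44

Answer: 52 52 52 52 44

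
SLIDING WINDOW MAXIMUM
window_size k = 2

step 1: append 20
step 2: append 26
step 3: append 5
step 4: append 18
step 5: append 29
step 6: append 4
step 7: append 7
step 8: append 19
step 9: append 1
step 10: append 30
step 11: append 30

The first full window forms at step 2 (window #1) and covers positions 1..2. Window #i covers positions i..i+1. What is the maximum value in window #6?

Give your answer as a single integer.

Answer: 7

Derivation:
step 1: append 20 -> window=[20] (not full yet)
step 2: append 26 -> window=[20, 26] -> max=26
step 3: append 5 -> window=[26, 5] -> max=26
step 4: append 18 -> window=[5, 18] -> max=18
step 5: append 29 -> window=[18, 29] -> max=29
step 6: append 4 -> window=[29, 4] -> max=29
step 7: append 7 -> window=[4, 7] -> max=7
Window #6 max = 7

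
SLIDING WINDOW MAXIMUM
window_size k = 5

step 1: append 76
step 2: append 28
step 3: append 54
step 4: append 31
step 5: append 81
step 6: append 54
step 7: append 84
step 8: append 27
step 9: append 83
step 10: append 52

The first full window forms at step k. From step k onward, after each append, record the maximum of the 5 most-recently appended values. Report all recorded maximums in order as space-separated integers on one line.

Answer: 81 81 84 84 84 84

Derivation:
step 1: append 76 -> window=[76] (not full yet)
step 2: append 28 -> window=[76, 28] (not full yet)
step 3: append 54 -> window=[76, 28, 54] (not full yet)
step 4: append 31 -> window=[76, 28, 54, 31] (not full yet)
step 5: append 81 -> window=[76, 28, 54, 31, 81] -> max=81
step 6: append 54 -> window=[28, 54, 31, 81, 54] -> max=81
step 7: append 84 -> window=[54, 31, 81, 54, 84] -> max=84
step 8: append 27 -> window=[31, 81, 54, 84, 27] -> max=84
step 9: append 83 -> window=[81, 54, 84, 27, 83] -> max=84
step 10: append 52 -> window=[54, 84, 27, 83, 52] -> max=84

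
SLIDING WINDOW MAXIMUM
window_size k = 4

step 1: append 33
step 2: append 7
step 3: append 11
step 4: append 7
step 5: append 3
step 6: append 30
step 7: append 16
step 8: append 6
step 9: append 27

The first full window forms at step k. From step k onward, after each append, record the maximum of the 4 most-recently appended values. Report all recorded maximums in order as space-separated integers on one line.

step 1: append 33 -> window=[33] (not full yet)
step 2: append 7 -> window=[33, 7] (not full yet)
step 3: append 11 -> window=[33, 7, 11] (not full yet)
step 4: append 7 -> window=[33, 7, 11, 7] -> max=33
step 5: append 3 -> window=[7, 11, 7, 3] -> max=11
step 6: append 30 -> window=[11, 7, 3, 30] -> max=30
step 7: append 16 -> window=[7, 3, 30, 16] -> max=30
step 8: append 6 -> window=[3, 30, 16, 6] -> max=30
step 9: append 27 -> window=[30, 16, 6, 27] -> max=30

Answer: 33 11 30 30 30 30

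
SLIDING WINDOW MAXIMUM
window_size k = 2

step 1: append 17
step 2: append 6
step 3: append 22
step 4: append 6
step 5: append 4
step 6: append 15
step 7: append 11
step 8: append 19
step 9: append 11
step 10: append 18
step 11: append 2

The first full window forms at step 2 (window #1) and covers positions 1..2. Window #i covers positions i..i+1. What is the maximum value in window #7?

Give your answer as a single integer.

step 1: append 17 -> window=[17] (not full yet)
step 2: append 6 -> window=[17, 6] -> max=17
step 3: append 22 -> window=[6, 22] -> max=22
step 4: append 6 -> window=[22, 6] -> max=22
step 5: append 4 -> window=[6, 4] -> max=6
step 6: append 15 -> window=[4, 15] -> max=15
step 7: append 11 -> window=[15, 11] -> max=15
step 8: append 19 -> window=[11, 19] -> max=19
Window #7 max = 19

Answer: 19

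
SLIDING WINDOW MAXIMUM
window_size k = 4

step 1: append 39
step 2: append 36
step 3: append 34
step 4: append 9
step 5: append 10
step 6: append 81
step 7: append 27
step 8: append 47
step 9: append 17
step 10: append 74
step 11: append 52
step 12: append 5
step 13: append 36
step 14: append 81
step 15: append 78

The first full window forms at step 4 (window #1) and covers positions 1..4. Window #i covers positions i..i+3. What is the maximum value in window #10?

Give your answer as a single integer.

step 1: append 39 -> window=[39] (not full yet)
step 2: append 36 -> window=[39, 36] (not full yet)
step 3: append 34 -> window=[39, 36, 34] (not full yet)
step 4: append 9 -> window=[39, 36, 34, 9] -> max=39
step 5: append 10 -> window=[36, 34, 9, 10] -> max=36
step 6: append 81 -> window=[34, 9, 10, 81] -> max=81
step 7: append 27 -> window=[9, 10, 81, 27] -> max=81
step 8: append 47 -> window=[10, 81, 27, 47] -> max=81
step 9: append 17 -> window=[81, 27, 47, 17] -> max=81
step 10: append 74 -> window=[27, 47, 17, 74] -> max=74
step 11: append 52 -> window=[47, 17, 74, 52] -> max=74
step 12: append 5 -> window=[17, 74, 52, 5] -> max=74
step 13: append 36 -> window=[74, 52, 5, 36] -> max=74
Window #10 max = 74

Answer: 74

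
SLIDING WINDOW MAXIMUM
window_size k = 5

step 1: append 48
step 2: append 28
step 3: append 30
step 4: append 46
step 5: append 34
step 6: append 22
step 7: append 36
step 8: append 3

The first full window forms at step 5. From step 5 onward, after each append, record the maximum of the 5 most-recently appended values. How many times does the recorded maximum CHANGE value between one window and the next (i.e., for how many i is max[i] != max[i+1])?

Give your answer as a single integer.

step 1: append 48 -> window=[48] (not full yet)
step 2: append 28 -> window=[48, 28] (not full yet)
step 3: append 30 -> window=[48, 28, 30] (not full yet)
step 4: append 46 -> window=[48, 28, 30, 46] (not full yet)
step 5: append 34 -> window=[48, 28, 30, 46, 34] -> max=48
step 6: append 22 -> window=[28, 30, 46, 34, 22] -> max=46
step 7: append 36 -> window=[30, 46, 34, 22, 36] -> max=46
step 8: append 3 -> window=[46, 34, 22, 36, 3] -> max=46
Recorded maximums: 48 46 46 46
Changes between consecutive maximums: 1

Answer: 1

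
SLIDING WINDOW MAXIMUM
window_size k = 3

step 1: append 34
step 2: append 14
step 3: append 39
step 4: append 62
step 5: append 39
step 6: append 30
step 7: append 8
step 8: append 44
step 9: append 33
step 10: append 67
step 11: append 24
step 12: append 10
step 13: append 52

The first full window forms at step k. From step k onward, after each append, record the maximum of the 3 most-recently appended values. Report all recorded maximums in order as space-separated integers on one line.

Answer: 39 62 62 62 39 44 44 67 67 67 52

Derivation:
step 1: append 34 -> window=[34] (not full yet)
step 2: append 14 -> window=[34, 14] (not full yet)
step 3: append 39 -> window=[34, 14, 39] -> max=39
step 4: append 62 -> window=[14, 39, 62] -> max=62
step 5: append 39 -> window=[39, 62, 39] -> max=62
step 6: append 30 -> window=[62, 39, 30] -> max=62
step 7: append 8 -> window=[39, 30, 8] -> max=39
step 8: append 44 -> window=[30, 8, 44] -> max=44
step 9: append 33 -> window=[8, 44, 33] -> max=44
step 10: append 67 -> window=[44, 33, 67] -> max=67
step 11: append 24 -> window=[33, 67, 24] -> max=67
step 12: append 10 -> window=[67, 24, 10] -> max=67
step 13: append 52 -> window=[24, 10, 52] -> max=52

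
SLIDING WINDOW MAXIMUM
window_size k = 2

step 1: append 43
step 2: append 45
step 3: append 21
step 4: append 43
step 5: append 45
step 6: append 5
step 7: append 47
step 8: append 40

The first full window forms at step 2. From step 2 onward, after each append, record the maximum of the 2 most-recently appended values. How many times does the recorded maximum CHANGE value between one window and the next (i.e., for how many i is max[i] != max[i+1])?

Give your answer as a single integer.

Answer: 3

Derivation:
step 1: append 43 -> window=[43] (not full yet)
step 2: append 45 -> window=[43, 45] -> max=45
step 3: append 21 -> window=[45, 21] -> max=45
step 4: append 43 -> window=[21, 43] -> max=43
step 5: append 45 -> window=[43, 45] -> max=45
step 6: append 5 -> window=[45, 5] -> max=45
step 7: append 47 -> window=[5, 47] -> max=47
step 8: append 40 -> window=[47, 40] -> max=47
Recorded maximums: 45 45 43 45 45 47 47
Changes between consecutive maximums: 3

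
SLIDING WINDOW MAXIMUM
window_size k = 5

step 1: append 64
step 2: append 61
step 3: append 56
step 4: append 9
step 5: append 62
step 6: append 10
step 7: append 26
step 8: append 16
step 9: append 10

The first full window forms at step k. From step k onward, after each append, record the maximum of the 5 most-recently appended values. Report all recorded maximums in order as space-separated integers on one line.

step 1: append 64 -> window=[64] (not full yet)
step 2: append 61 -> window=[64, 61] (not full yet)
step 3: append 56 -> window=[64, 61, 56] (not full yet)
step 4: append 9 -> window=[64, 61, 56, 9] (not full yet)
step 5: append 62 -> window=[64, 61, 56, 9, 62] -> max=64
step 6: append 10 -> window=[61, 56, 9, 62, 10] -> max=62
step 7: append 26 -> window=[56, 9, 62, 10, 26] -> max=62
step 8: append 16 -> window=[9, 62, 10, 26, 16] -> max=62
step 9: append 10 -> window=[62, 10, 26, 16, 10] -> max=62

Answer: 64 62 62 62 62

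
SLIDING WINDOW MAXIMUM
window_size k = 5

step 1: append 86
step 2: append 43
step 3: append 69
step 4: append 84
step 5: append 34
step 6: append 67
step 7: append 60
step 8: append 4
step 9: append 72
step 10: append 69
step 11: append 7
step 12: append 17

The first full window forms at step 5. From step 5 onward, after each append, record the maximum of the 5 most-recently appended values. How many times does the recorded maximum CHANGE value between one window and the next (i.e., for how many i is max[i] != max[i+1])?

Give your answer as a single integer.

Answer: 2

Derivation:
step 1: append 86 -> window=[86] (not full yet)
step 2: append 43 -> window=[86, 43] (not full yet)
step 3: append 69 -> window=[86, 43, 69] (not full yet)
step 4: append 84 -> window=[86, 43, 69, 84] (not full yet)
step 5: append 34 -> window=[86, 43, 69, 84, 34] -> max=86
step 6: append 67 -> window=[43, 69, 84, 34, 67] -> max=84
step 7: append 60 -> window=[69, 84, 34, 67, 60] -> max=84
step 8: append 4 -> window=[84, 34, 67, 60, 4] -> max=84
step 9: append 72 -> window=[34, 67, 60, 4, 72] -> max=72
step 10: append 69 -> window=[67, 60, 4, 72, 69] -> max=72
step 11: append 7 -> window=[60, 4, 72, 69, 7] -> max=72
step 12: append 17 -> window=[4, 72, 69, 7, 17] -> max=72
Recorded maximums: 86 84 84 84 72 72 72 72
Changes between consecutive maximums: 2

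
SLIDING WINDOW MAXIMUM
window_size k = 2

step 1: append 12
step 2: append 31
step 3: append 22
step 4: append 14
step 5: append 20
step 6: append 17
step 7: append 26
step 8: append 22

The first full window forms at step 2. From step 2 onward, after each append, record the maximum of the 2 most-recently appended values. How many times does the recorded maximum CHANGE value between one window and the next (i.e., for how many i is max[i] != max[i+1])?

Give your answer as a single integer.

step 1: append 12 -> window=[12] (not full yet)
step 2: append 31 -> window=[12, 31] -> max=31
step 3: append 22 -> window=[31, 22] -> max=31
step 4: append 14 -> window=[22, 14] -> max=22
step 5: append 20 -> window=[14, 20] -> max=20
step 6: append 17 -> window=[20, 17] -> max=20
step 7: append 26 -> window=[17, 26] -> max=26
step 8: append 22 -> window=[26, 22] -> max=26
Recorded maximums: 31 31 22 20 20 26 26
Changes between consecutive maximums: 3

Answer: 3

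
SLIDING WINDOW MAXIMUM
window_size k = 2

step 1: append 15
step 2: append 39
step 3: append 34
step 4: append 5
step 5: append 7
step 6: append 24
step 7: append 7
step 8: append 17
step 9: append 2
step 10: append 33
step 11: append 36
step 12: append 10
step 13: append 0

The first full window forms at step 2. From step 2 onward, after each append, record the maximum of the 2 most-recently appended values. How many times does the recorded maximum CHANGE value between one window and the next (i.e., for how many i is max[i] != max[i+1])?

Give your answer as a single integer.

step 1: append 15 -> window=[15] (not full yet)
step 2: append 39 -> window=[15, 39] -> max=39
step 3: append 34 -> window=[39, 34] -> max=39
step 4: append 5 -> window=[34, 5] -> max=34
step 5: append 7 -> window=[5, 7] -> max=7
step 6: append 24 -> window=[7, 24] -> max=24
step 7: append 7 -> window=[24, 7] -> max=24
step 8: append 17 -> window=[7, 17] -> max=17
step 9: append 2 -> window=[17, 2] -> max=17
step 10: append 33 -> window=[2, 33] -> max=33
step 11: append 36 -> window=[33, 36] -> max=36
step 12: append 10 -> window=[36, 10] -> max=36
step 13: append 0 -> window=[10, 0] -> max=10
Recorded maximums: 39 39 34 7 24 24 17 17 33 36 36 10
Changes between consecutive maximums: 7

Answer: 7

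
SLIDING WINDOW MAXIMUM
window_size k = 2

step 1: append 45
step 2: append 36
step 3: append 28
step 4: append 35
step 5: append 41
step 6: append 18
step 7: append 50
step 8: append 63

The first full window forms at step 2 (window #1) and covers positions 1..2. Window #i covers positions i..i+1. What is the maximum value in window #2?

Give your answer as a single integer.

Answer: 36

Derivation:
step 1: append 45 -> window=[45] (not full yet)
step 2: append 36 -> window=[45, 36] -> max=45
step 3: append 28 -> window=[36, 28] -> max=36
Window #2 max = 36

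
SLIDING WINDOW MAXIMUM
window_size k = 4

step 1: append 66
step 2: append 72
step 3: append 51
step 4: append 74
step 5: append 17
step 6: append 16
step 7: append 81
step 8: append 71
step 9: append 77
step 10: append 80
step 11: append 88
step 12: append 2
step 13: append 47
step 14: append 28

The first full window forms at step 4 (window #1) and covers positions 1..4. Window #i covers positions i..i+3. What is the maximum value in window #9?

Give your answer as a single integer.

step 1: append 66 -> window=[66] (not full yet)
step 2: append 72 -> window=[66, 72] (not full yet)
step 3: append 51 -> window=[66, 72, 51] (not full yet)
step 4: append 74 -> window=[66, 72, 51, 74] -> max=74
step 5: append 17 -> window=[72, 51, 74, 17] -> max=74
step 6: append 16 -> window=[51, 74, 17, 16] -> max=74
step 7: append 81 -> window=[74, 17, 16, 81] -> max=81
step 8: append 71 -> window=[17, 16, 81, 71] -> max=81
step 9: append 77 -> window=[16, 81, 71, 77] -> max=81
step 10: append 80 -> window=[81, 71, 77, 80] -> max=81
step 11: append 88 -> window=[71, 77, 80, 88] -> max=88
step 12: append 2 -> window=[77, 80, 88, 2] -> max=88
Window #9 max = 88

Answer: 88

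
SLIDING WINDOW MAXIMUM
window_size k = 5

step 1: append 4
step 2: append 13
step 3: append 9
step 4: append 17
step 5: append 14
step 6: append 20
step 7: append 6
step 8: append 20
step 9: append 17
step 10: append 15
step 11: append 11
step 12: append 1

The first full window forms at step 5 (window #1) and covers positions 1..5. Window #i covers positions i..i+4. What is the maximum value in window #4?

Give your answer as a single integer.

Answer: 20

Derivation:
step 1: append 4 -> window=[4] (not full yet)
step 2: append 13 -> window=[4, 13] (not full yet)
step 3: append 9 -> window=[4, 13, 9] (not full yet)
step 4: append 17 -> window=[4, 13, 9, 17] (not full yet)
step 5: append 14 -> window=[4, 13, 9, 17, 14] -> max=17
step 6: append 20 -> window=[13, 9, 17, 14, 20] -> max=20
step 7: append 6 -> window=[9, 17, 14, 20, 6] -> max=20
step 8: append 20 -> window=[17, 14, 20, 6, 20] -> max=20
Window #4 max = 20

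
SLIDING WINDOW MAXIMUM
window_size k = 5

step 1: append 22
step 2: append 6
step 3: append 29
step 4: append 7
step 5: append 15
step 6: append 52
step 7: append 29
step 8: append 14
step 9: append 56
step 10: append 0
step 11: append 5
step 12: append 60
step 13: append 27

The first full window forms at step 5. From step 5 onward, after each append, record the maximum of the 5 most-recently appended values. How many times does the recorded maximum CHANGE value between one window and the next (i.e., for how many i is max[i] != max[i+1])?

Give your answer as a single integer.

step 1: append 22 -> window=[22] (not full yet)
step 2: append 6 -> window=[22, 6] (not full yet)
step 3: append 29 -> window=[22, 6, 29] (not full yet)
step 4: append 7 -> window=[22, 6, 29, 7] (not full yet)
step 5: append 15 -> window=[22, 6, 29, 7, 15] -> max=29
step 6: append 52 -> window=[6, 29, 7, 15, 52] -> max=52
step 7: append 29 -> window=[29, 7, 15, 52, 29] -> max=52
step 8: append 14 -> window=[7, 15, 52, 29, 14] -> max=52
step 9: append 56 -> window=[15, 52, 29, 14, 56] -> max=56
step 10: append 0 -> window=[52, 29, 14, 56, 0] -> max=56
step 11: append 5 -> window=[29, 14, 56, 0, 5] -> max=56
step 12: append 60 -> window=[14, 56, 0, 5, 60] -> max=60
step 13: append 27 -> window=[56, 0, 5, 60, 27] -> max=60
Recorded maximums: 29 52 52 52 56 56 56 60 60
Changes between consecutive maximums: 3

Answer: 3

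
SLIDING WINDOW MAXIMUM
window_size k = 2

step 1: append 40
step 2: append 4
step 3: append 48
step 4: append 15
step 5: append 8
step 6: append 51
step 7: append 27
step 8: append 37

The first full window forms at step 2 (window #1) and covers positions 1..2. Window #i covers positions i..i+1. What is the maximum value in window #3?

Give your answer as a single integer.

Answer: 48

Derivation:
step 1: append 40 -> window=[40] (not full yet)
step 2: append 4 -> window=[40, 4] -> max=40
step 3: append 48 -> window=[4, 48] -> max=48
step 4: append 15 -> window=[48, 15] -> max=48
Window #3 max = 48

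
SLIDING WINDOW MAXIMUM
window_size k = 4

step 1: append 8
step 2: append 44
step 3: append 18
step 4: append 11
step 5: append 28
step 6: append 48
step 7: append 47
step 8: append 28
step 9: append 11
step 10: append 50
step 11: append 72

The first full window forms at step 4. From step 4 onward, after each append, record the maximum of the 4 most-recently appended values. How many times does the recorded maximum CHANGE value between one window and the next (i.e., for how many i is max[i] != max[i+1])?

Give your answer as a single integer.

step 1: append 8 -> window=[8] (not full yet)
step 2: append 44 -> window=[8, 44] (not full yet)
step 3: append 18 -> window=[8, 44, 18] (not full yet)
step 4: append 11 -> window=[8, 44, 18, 11] -> max=44
step 5: append 28 -> window=[44, 18, 11, 28] -> max=44
step 6: append 48 -> window=[18, 11, 28, 48] -> max=48
step 7: append 47 -> window=[11, 28, 48, 47] -> max=48
step 8: append 28 -> window=[28, 48, 47, 28] -> max=48
step 9: append 11 -> window=[48, 47, 28, 11] -> max=48
step 10: append 50 -> window=[47, 28, 11, 50] -> max=50
step 11: append 72 -> window=[28, 11, 50, 72] -> max=72
Recorded maximums: 44 44 48 48 48 48 50 72
Changes between consecutive maximums: 3

Answer: 3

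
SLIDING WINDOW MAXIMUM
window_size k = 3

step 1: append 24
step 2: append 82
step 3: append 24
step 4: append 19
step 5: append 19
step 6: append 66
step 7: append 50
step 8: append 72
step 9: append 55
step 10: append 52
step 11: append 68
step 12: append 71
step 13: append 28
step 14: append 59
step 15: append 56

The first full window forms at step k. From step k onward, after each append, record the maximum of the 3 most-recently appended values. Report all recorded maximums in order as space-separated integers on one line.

Answer: 82 82 24 66 66 72 72 72 68 71 71 71 59

Derivation:
step 1: append 24 -> window=[24] (not full yet)
step 2: append 82 -> window=[24, 82] (not full yet)
step 3: append 24 -> window=[24, 82, 24] -> max=82
step 4: append 19 -> window=[82, 24, 19] -> max=82
step 5: append 19 -> window=[24, 19, 19] -> max=24
step 6: append 66 -> window=[19, 19, 66] -> max=66
step 7: append 50 -> window=[19, 66, 50] -> max=66
step 8: append 72 -> window=[66, 50, 72] -> max=72
step 9: append 55 -> window=[50, 72, 55] -> max=72
step 10: append 52 -> window=[72, 55, 52] -> max=72
step 11: append 68 -> window=[55, 52, 68] -> max=68
step 12: append 71 -> window=[52, 68, 71] -> max=71
step 13: append 28 -> window=[68, 71, 28] -> max=71
step 14: append 59 -> window=[71, 28, 59] -> max=71
step 15: append 56 -> window=[28, 59, 56] -> max=59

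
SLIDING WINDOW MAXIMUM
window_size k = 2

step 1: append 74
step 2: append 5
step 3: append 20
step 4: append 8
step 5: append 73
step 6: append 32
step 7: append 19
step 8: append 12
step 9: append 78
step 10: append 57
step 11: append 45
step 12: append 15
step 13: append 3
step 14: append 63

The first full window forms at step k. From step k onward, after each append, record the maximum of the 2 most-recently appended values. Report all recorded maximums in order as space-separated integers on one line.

step 1: append 74 -> window=[74] (not full yet)
step 2: append 5 -> window=[74, 5] -> max=74
step 3: append 20 -> window=[5, 20] -> max=20
step 4: append 8 -> window=[20, 8] -> max=20
step 5: append 73 -> window=[8, 73] -> max=73
step 6: append 32 -> window=[73, 32] -> max=73
step 7: append 19 -> window=[32, 19] -> max=32
step 8: append 12 -> window=[19, 12] -> max=19
step 9: append 78 -> window=[12, 78] -> max=78
step 10: append 57 -> window=[78, 57] -> max=78
step 11: append 45 -> window=[57, 45] -> max=57
step 12: append 15 -> window=[45, 15] -> max=45
step 13: append 3 -> window=[15, 3] -> max=15
step 14: append 63 -> window=[3, 63] -> max=63

Answer: 74 20 20 73 73 32 19 78 78 57 45 15 63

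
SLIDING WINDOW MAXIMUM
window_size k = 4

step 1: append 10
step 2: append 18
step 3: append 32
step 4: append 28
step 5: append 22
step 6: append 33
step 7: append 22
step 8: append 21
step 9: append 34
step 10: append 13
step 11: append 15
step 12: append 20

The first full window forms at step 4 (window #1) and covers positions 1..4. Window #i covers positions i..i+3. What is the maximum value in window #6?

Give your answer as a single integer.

step 1: append 10 -> window=[10] (not full yet)
step 2: append 18 -> window=[10, 18] (not full yet)
step 3: append 32 -> window=[10, 18, 32] (not full yet)
step 4: append 28 -> window=[10, 18, 32, 28] -> max=32
step 5: append 22 -> window=[18, 32, 28, 22] -> max=32
step 6: append 33 -> window=[32, 28, 22, 33] -> max=33
step 7: append 22 -> window=[28, 22, 33, 22] -> max=33
step 8: append 21 -> window=[22, 33, 22, 21] -> max=33
step 9: append 34 -> window=[33, 22, 21, 34] -> max=34
Window #6 max = 34

Answer: 34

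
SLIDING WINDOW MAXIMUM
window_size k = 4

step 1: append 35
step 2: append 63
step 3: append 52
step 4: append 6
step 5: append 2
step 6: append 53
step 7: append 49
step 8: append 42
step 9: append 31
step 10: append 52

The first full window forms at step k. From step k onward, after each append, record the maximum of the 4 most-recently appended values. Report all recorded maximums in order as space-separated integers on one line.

step 1: append 35 -> window=[35] (not full yet)
step 2: append 63 -> window=[35, 63] (not full yet)
step 3: append 52 -> window=[35, 63, 52] (not full yet)
step 4: append 6 -> window=[35, 63, 52, 6] -> max=63
step 5: append 2 -> window=[63, 52, 6, 2] -> max=63
step 6: append 53 -> window=[52, 6, 2, 53] -> max=53
step 7: append 49 -> window=[6, 2, 53, 49] -> max=53
step 8: append 42 -> window=[2, 53, 49, 42] -> max=53
step 9: append 31 -> window=[53, 49, 42, 31] -> max=53
step 10: append 52 -> window=[49, 42, 31, 52] -> max=52

Answer: 63 63 53 53 53 53 52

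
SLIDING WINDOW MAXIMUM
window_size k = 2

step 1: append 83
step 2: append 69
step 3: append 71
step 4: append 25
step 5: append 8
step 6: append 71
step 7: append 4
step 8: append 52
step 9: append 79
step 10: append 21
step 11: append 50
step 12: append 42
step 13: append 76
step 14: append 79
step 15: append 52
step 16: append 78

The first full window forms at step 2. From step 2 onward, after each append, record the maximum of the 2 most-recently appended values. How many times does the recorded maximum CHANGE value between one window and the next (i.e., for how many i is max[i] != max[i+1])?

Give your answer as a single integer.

Answer: 9

Derivation:
step 1: append 83 -> window=[83] (not full yet)
step 2: append 69 -> window=[83, 69] -> max=83
step 3: append 71 -> window=[69, 71] -> max=71
step 4: append 25 -> window=[71, 25] -> max=71
step 5: append 8 -> window=[25, 8] -> max=25
step 6: append 71 -> window=[8, 71] -> max=71
step 7: append 4 -> window=[71, 4] -> max=71
step 8: append 52 -> window=[4, 52] -> max=52
step 9: append 79 -> window=[52, 79] -> max=79
step 10: append 21 -> window=[79, 21] -> max=79
step 11: append 50 -> window=[21, 50] -> max=50
step 12: append 42 -> window=[50, 42] -> max=50
step 13: append 76 -> window=[42, 76] -> max=76
step 14: append 79 -> window=[76, 79] -> max=79
step 15: append 52 -> window=[79, 52] -> max=79
step 16: append 78 -> window=[52, 78] -> max=78
Recorded maximums: 83 71 71 25 71 71 52 79 79 50 50 76 79 79 78
Changes between consecutive maximums: 9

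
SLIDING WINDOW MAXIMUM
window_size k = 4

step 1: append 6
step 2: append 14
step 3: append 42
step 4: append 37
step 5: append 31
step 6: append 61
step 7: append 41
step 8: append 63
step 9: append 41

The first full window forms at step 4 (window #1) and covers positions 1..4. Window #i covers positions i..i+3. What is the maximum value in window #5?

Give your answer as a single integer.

Answer: 63

Derivation:
step 1: append 6 -> window=[6] (not full yet)
step 2: append 14 -> window=[6, 14] (not full yet)
step 3: append 42 -> window=[6, 14, 42] (not full yet)
step 4: append 37 -> window=[6, 14, 42, 37] -> max=42
step 5: append 31 -> window=[14, 42, 37, 31] -> max=42
step 6: append 61 -> window=[42, 37, 31, 61] -> max=61
step 7: append 41 -> window=[37, 31, 61, 41] -> max=61
step 8: append 63 -> window=[31, 61, 41, 63] -> max=63
Window #5 max = 63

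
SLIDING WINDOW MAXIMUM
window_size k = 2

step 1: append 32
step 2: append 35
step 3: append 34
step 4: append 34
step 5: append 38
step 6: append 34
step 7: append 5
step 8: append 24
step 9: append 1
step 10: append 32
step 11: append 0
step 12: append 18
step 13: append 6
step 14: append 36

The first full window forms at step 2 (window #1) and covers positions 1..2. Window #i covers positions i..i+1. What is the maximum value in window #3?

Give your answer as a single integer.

Answer: 34

Derivation:
step 1: append 32 -> window=[32] (not full yet)
step 2: append 35 -> window=[32, 35] -> max=35
step 3: append 34 -> window=[35, 34] -> max=35
step 4: append 34 -> window=[34, 34] -> max=34
Window #3 max = 34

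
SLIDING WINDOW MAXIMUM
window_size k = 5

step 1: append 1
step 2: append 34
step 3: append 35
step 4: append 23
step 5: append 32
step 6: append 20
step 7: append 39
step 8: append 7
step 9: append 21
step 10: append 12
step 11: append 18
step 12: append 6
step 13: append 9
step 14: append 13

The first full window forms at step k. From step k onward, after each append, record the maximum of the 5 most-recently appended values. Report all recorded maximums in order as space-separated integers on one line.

step 1: append 1 -> window=[1] (not full yet)
step 2: append 34 -> window=[1, 34] (not full yet)
step 3: append 35 -> window=[1, 34, 35] (not full yet)
step 4: append 23 -> window=[1, 34, 35, 23] (not full yet)
step 5: append 32 -> window=[1, 34, 35, 23, 32] -> max=35
step 6: append 20 -> window=[34, 35, 23, 32, 20] -> max=35
step 7: append 39 -> window=[35, 23, 32, 20, 39] -> max=39
step 8: append 7 -> window=[23, 32, 20, 39, 7] -> max=39
step 9: append 21 -> window=[32, 20, 39, 7, 21] -> max=39
step 10: append 12 -> window=[20, 39, 7, 21, 12] -> max=39
step 11: append 18 -> window=[39, 7, 21, 12, 18] -> max=39
step 12: append 6 -> window=[7, 21, 12, 18, 6] -> max=21
step 13: append 9 -> window=[21, 12, 18, 6, 9] -> max=21
step 14: append 13 -> window=[12, 18, 6, 9, 13] -> max=18

Answer: 35 35 39 39 39 39 39 21 21 18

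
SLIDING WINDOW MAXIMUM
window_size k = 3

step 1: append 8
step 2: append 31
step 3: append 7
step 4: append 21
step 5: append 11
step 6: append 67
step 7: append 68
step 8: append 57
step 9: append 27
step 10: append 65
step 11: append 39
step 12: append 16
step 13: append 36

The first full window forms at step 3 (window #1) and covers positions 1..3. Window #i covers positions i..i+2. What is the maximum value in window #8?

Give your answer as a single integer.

step 1: append 8 -> window=[8] (not full yet)
step 2: append 31 -> window=[8, 31] (not full yet)
step 3: append 7 -> window=[8, 31, 7] -> max=31
step 4: append 21 -> window=[31, 7, 21] -> max=31
step 5: append 11 -> window=[7, 21, 11] -> max=21
step 6: append 67 -> window=[21, 11, 67] -> max=67
step 7: append 68 -> window=[11, 67, 68] -> max=68
step 8: append 57 -> window=[67, 68, 57] -> max=68
step 9: append 27 -> window=[68, 57, 27] -> max=68
step 10: append 65 -> window=[57, 27, 65] -> max=65
Window #8 max = 65

Answer: 65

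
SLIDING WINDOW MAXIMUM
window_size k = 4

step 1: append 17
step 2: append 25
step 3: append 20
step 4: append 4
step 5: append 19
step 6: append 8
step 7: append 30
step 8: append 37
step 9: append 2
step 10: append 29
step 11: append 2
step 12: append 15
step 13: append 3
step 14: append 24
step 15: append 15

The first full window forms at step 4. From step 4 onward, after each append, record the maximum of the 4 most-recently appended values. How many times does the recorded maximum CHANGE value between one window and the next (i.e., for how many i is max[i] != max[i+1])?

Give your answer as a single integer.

step 1: append 17 -> window=[17] (not full yet)
step 2: append 25 -> window=[17, 25] (not full yet)
step 3: append 20 -> window=[17, 25, 20] (not full yet)
step 4: append 4 -> window=[17, 25, 20, 4] -> max=25
step 5: append 19 -> window=[25, 20, 4, 19] -> max=25
step 6: append 8 -> window=[20, 4, 19, 8] -> max=20
step 7: append 30 -> window=[4, 19, 8, 30] -> max=30
step 8: append 37 -> window=[19, 8, 30, 37] -> max=37
step 9: append 2 -> window=[8, 30, 37, 2] -> max=37
step 10: append 29 -> window=[30, 37, 2, 29] -> max=37
step 11: append 2 -> window=[37, 2, 29, 2] -> max=37
step 12: append 15 -> window=[2, 29, 2, 15] -> max=29
step 13: append 3 -> window=[29, 2, 15, 3] -> max=29
step 14: append 24 -> window=[2, 15, 3, 24] -> max=24
step 15: append 15 -> window=[15, 3, 24, 15] -> max=24
Recorded maximums: 25 25 20 30 37 37 37 37 29 29 24 24
Changes between consecutive maximums: 5

Answer: 5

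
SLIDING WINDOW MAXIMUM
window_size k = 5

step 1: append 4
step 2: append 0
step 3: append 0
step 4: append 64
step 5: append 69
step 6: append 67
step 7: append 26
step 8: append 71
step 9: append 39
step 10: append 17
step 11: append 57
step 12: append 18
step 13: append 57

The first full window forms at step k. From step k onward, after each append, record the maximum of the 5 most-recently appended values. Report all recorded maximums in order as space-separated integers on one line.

Answer: 69 69 69 71 71 71 71 71 57

Derivation:
step 1: append 4 -> window=[4] (not full yet)
step 2: append 0 -> window=[4, 0] (not full yet)
step 3: append 0 -> window=[4, 0, 0] (not full yet)
step 4: append 64 -> window=[4, 0, 0, 64] (not full yet)
step 5: append 69 -> window=[4, 0, 0, 64, 69] -> max=69
step 6: append 67 -> window=[0, 0, 64, 69, 67] -> max=69
step 7: append 26 -> window=[0, 64, 69, 67, 26] -> max=69
step 8: append 71 -> window=[64, 69, 67, 26, 71] -> max=71
step 9: append 39 -> window=[69, 67, 26, 71, 39] -> max=71
step 10: append 17 -> window=[67, 26, 71, 39, 17] -> max=71
step 11: append 57 -> window=[26, 71, 39, 17, 57] -> max=71
step 12: append 18 -> window=[71, 39, 17, 57, 18] -> max=71
step 13: append 57 -> window=[39, 17, 57, 18, 57] -> max=57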